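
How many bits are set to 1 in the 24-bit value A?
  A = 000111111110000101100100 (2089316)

000111111110000101100100
1-bits at positions (from bit 0 = LSB): 2, 5, 6, 8, 13, 14, 15, 16, 17, 18, 19, 20
Count = 12

Answer: 12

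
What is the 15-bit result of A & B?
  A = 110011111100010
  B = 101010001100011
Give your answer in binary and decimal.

Apply & to each column (1 only where both bits are 1):
  110011111100010
& 101010001100011
-----------------
  100010001100010

Answer: 100010001100010 (17506)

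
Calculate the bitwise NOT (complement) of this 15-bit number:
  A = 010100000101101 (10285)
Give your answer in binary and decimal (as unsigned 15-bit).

Flip each bit (0->1, 1->0):
  010100000101101
  101011111010010

Answer: 101011111010010 (22482)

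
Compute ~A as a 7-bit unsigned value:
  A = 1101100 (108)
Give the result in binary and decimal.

Flip each bit (0->1, 1->0):
  1101100
  0010011

Answer: 0010011 (19)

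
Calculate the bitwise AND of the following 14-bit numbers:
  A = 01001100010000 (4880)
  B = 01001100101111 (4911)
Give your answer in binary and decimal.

Apply & to each column (1 only where both bits are 1):
  01001100010000
& 01001100101111
----------------
  01001100000000

Answer: 01001100000000 (4864)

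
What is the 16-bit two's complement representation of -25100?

1. Binary of +25100:  0110001000001100
2. Invert bits:     1001110111110011
3. Add 1:           1001110111110100

Answer: 1001110111110100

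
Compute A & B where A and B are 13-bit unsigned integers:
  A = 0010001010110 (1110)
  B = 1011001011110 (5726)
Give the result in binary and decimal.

Apply & to each column (1 only where both bits are 1):
  0010001010110
& 1011001011110
---------------
  0010001010110

Answer: 0010001010110 (1110)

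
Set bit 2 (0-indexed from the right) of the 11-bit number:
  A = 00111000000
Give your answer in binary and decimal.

Mask = 1 << 2 = 00000000100
Bit 2 of A is 0, so OR-ing with the mask flips it to 1.
  00111000000
| 00000000100
-------------
  00111000100

Answer: 00111000100 (452)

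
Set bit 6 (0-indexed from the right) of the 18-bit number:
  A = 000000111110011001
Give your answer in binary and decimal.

Mask = 1 << 6 = 000000000001000000
Bit 6 of A is 0, so OR-ing with the mask flips it to 1.
  000000111110011001
| 000000000001000000
--------------------
  000000111111011001

Answer: 000000111111011001 (4057)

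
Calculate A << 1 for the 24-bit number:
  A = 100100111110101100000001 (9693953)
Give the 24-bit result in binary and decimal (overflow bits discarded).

Shift left by 1: drop the top 1 bit(s), append 1 zero(s) on the right.
  100100111110101100000001  ->  discard [1], keep [00100111110101100000001], append 0
= 001001111101011000000010

Answer: 001001111101011000000010 (2610690)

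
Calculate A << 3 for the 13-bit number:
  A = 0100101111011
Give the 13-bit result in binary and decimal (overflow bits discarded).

Shift left by 3: drop the top 3 bit(s), append 3 zero(s) on the right.
  0100101111011  ->  discard [010], keep [0101111011], append 000
= 0101111011000

Answer: 0101111011000 (3032)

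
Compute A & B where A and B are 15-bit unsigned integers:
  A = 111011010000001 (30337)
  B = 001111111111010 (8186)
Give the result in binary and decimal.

Apply & to each column (1 only where both bits are 1):
  111011010000001
& 001111111111010
-----------------
  001011010000000

Answer: 001011010000000 (5760)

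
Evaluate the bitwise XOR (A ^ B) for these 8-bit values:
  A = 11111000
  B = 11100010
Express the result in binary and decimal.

Apply ^ to each column (1 where bits differ):
  11111000
^ 11100010
----------
  00011010

Answer: 00011010 (26)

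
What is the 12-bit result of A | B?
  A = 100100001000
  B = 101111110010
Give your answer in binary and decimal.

Apply | to each column (1 where either bit is 1):
  100100001000
| 101111110010
--------------
  101111111010

Answer: 101111111010 (3066)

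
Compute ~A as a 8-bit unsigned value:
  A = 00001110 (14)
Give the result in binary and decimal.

Flip each bit (0->1, 1->0):
  00001110
  11110001

Answer: 11110001 (241)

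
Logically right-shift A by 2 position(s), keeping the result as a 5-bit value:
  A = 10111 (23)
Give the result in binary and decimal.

Logical shift right by 2: drop the bottom 2 bit(s), prepend 2 zero(s) on the left.
  10111  ->  keep [101], discard [11], prepend 00
= 00101

Answer: 00101 (5)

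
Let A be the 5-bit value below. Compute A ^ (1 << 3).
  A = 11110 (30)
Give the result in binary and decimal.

Mask = 1 << 3 = 01000
Bit 3 of A is 1; XOR with the mask flips it to 0.
  11110
^ 01000
-------
  10110

Answer: 10110 (22)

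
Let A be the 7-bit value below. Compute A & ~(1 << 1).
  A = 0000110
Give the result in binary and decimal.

Mask = ~(1 << 1) = 1111101
Bit 1 of A is 1, so AND-ing with the mask clears it to 0.
  0000110
& 1111101
---------
  0000100

Answer: 0000100 (4)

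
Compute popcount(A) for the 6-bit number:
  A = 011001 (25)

011001
1-bits at positions (from bit 0 = LSB): 0, 3, 4
Count = 3

Answer: 3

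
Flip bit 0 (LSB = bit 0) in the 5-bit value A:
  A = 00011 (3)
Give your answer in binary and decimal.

Mask = 1 << 0 = 00001
Bit 0 of A is 1; XOR with the mask flips it to 0.
  00011
^ 00001
-------
  00010

Answer: 00010 (2)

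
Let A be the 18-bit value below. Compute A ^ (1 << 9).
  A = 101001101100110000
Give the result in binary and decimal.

Mask = 1 << 9 = 000000001000000000
Bit 9 of A is 1; XOR with the mask flips it to 0.
  101001101100110000
^ 000000001000000000
--------------------
  101001100100110000

Answer: 101001100100110000 (170288)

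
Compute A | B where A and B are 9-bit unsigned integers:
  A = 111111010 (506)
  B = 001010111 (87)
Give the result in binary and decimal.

Apply | to each column (1 where either bit is 1):
  111111010
| 001010111
-----------
  111111111

Answer: 111111111 (511)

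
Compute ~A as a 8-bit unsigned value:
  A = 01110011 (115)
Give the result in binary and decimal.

Flip each bit (0->1, 1->0):
  01110011
  10001100

Answer: 10001100 (140)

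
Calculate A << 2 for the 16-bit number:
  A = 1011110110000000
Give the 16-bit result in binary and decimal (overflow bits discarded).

Shift left by 2: drop the top 2 bit(s), append 2 zero(s) on the right.
  1011110110000000  ->  discard [10], keep [11110110000000], append 00
= 1111011000000000

Answer: 1111011000000000 (62976)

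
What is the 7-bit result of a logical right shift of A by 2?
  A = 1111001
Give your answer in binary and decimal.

Logical shift right by 2: drop the bottom 2 bit(s), prepend 2 zero(s) on the left.
  1111001  ->  keep [11110], discard [01], prepend 00
= 0011110

Answer: 0011110 (30)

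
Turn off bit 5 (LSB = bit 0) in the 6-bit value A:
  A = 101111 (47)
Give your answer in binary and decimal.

Mask = ~(1 << 5) = 011111
Bit 5 of A is 1, so AND-ing with the mask clears it to 0.
  101111
& 011111
--------
  001111

Answer: 001111 (15)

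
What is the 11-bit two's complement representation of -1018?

1. Binary of +1018:  01111111010
2. Invert bits:     10000000101
3. Add 1:           10000000110

Answer: 10000000110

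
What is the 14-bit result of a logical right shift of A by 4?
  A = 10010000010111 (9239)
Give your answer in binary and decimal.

Logical shift right by 4: drop the bottom 4 bit(s), prepend 4 zero(s) on the left.
  10010000010111  ->  keep [1001000001], discard [0111], prepend 0000
= 00001001000001

Answer: 00001001000001 (577)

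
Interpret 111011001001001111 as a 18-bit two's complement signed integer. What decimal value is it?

MSB is 1, so the value is negative. Find the magnitude:
1. Invert bits:  000100110110110000
2. Add 1:        000100110110110001  = 19889
3. Apply sign:   -19889

Answer: -19889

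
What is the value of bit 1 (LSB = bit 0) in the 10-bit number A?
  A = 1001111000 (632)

Bit 1 is the 2nd from the right.
  1001111000
          ^
That bit is 0.

Answer: 0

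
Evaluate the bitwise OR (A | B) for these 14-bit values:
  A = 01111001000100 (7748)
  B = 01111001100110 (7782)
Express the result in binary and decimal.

Apply | to each column (1 where either bit is 1):
  01111001000100
| 01111001100110
----------------
  01111001100110

Answer: 01111001100110 (7782)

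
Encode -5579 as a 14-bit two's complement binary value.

1. Binary of +5579:  01010111001011
2. Invert bits:     10101000110100
3. Add 1:           10101000110101

Answer: 10101000110101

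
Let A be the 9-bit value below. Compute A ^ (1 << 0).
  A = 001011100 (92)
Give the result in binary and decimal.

Mask = 1 << 0 = 000000001
Bit 0 of A is 0; XOR with the mask flips it to 1.
  001011100
^ 000000001
-----------
  001011101

Answer: 001011101 (93)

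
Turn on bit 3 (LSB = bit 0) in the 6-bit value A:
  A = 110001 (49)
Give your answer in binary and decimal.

Mask = 1 << 3 = 001000
Bit 3 of A is 0, so OR-ing with the mask flips it to 1.
  110001
| 001000
--------
  111001

Answer: 111001 (57)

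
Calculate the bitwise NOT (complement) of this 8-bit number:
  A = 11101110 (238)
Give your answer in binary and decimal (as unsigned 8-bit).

Flip each bit (0->1, 1->0):
  11101110
  00010001

Answer: 00010001 (17)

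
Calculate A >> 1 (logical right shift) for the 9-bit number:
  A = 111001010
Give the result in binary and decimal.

Logical shift right by 1: drop the bottom 1 bit(s), prepend 1 zero(s) on the left.
  111001010  ->  keep [11100101], discard [0], prepend 0
= 011100101

Answer: 011100101 (229)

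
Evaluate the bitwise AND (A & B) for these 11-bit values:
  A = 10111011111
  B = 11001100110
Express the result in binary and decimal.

Apply & to each column (1 only where both bits are 1):
  10111011111
& 11001100110
-------------
  10001000110

Answer: 10001000110 (1094)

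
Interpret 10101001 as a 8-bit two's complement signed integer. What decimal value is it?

MSB is 1, so the value is negative. Find the magnitude:
1. Invert bits:  01010110
2. Add 1:        01010111  = 87
3. Apply sign:   -87

Answer: -87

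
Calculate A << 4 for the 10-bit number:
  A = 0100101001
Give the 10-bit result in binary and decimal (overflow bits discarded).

Shift left by 4: drop the top 4 bit(s), append 4 zero(s) on the right.
  0100101001  ->  discard [0100], keep [101001], append 0000
= 1010010000

Answer: 1010010000 (656)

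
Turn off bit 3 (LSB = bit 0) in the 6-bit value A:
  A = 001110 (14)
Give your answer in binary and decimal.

Mask = ~(1 << 3) = 110111
Bit 3 of A is 1, so AND-ing with the mask clears it to 0.
  001110
& 110111
--------
  000110

Answer: 000110 (6)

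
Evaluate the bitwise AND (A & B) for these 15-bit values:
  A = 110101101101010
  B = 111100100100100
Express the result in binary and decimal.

Apply & to each column (1 only where both bits are 1):
  110101101101010
& 111100100100100
-----------------
  110100100100000

Answer: 110100100100000 (26912)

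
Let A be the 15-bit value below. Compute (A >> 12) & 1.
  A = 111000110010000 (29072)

Bit 12 is the 13th from the right.
  111000110010000
    ^
That bit is 1.

Answer: 1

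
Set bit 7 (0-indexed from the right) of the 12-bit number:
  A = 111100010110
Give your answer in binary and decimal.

Mask = 1 << 7 = 000010000000
Bit 7 of A is 0, so OR-ing with the mask flips it to 1.
  111100010110
| 000010000000
--------------
  111110010110

Answer: 111110010110 (3990)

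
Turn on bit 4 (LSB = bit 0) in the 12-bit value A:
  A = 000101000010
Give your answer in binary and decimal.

Mask = 1 << 4 = 000000010000
Bit 4 of A is 0, so OR-ing with the mask flips it to 1.
  000101000010
| 000000010000
--------------
  000101010010

Answer: 000101010010 (338)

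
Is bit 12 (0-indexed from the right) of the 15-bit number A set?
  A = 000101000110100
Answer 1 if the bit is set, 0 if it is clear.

Bit 12 is the 13th from the right.
  000101000110100
    ^
That bit is 0.

Answer: 0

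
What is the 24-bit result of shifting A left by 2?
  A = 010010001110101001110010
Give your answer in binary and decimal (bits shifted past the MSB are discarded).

Shift left by 2: drop the top 2 bit(s), append 2 zero(s) on the right.
  010010001110101001110010  ->  discard [01], keep [0010001110101001110010], append 00
= 001000111010100111001000

Answer: 001000111010100111001000 (2337224)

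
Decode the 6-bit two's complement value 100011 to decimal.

MSB is 1, so the value is negative. Find the magnitude:
1. Invert bits:  011100
2. Add 1:        011101  = 29
3. Apply sign:   -29

Answer: -29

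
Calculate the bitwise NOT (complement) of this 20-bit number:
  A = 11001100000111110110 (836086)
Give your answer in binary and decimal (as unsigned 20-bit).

Flip each bit (0->1, 1->0):
  11001100000111110110
  00110011111000001001

Answer: 00110011111000001001 (212489)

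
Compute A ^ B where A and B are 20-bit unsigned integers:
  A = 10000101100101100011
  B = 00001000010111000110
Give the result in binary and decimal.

Apply ^ to each column (1 where bits differ):
  10000101100101100011
^ 00001000010111000110
----------------------
  10001101110010100101

Answer: 10001101110010100101 (580773)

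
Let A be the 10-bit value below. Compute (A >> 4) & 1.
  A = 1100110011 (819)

Bit 4 is the 5th from the right.
  1100110011
       ^
That bit is 1.

Answer: 1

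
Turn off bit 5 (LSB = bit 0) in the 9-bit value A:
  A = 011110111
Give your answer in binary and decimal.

Mask = ~(1 << 5) = 111011111
Bit 5 of A is 1, so AND-ing with the mask clears it to 0.
  011110111
& 111011111
-----------
  011010111

Answer: 011010111 (215)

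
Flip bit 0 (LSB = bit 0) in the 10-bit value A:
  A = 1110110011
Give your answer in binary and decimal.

Mask = 1 << 0 = 0000000001
Bit 0 of A is 1; XOR with the mask flips it to 0.
  1110110011
^ 0000000001
------------
  1110110010

Answer: 1110110010 (946)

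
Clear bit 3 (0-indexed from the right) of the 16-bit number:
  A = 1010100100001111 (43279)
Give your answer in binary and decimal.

Mask = ~(1 << 3) = 1111111111110111
Bit 3 of A is 1, so AND-ing with the mask clears it to 0.
  1010100100001111
& 1111111111110111
------------------
  1010100100000111

Answer: 1010100100000111 (43271)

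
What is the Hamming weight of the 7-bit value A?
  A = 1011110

1011110
1-bits at positions (from bit 0 = LSB): 1, 2, 3, 4, 6
Count = 5

Answer: 5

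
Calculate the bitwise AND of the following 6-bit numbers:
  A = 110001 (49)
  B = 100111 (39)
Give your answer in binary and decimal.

Apply & to each column (1 only where both bits are 1):
  110001
& 100111
--------
  100001

Answer: 100001 (33)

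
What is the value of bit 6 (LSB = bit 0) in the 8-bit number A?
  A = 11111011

Bit 6 is the 7th from the right.
  11111011
   ^
That bit is 1.

Answer: 1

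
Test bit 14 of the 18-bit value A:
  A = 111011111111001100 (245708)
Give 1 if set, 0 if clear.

Bit 14 is the 15th from the right.
  111011111111001100
     ^
That bit is 0.

Answer: 0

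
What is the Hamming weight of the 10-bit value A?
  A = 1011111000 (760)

1011111000
1-bits at positions (from bit 0 = LSB): 3, 4, 5, 6, 7, 9
Count = 6

Answer: 6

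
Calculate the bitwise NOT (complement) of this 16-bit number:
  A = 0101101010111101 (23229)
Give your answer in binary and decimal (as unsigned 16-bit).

Flip each bit (0->1, 1->0):
  0101101010111101
  1010010101000010

Answer: 1010010101000010 (42306)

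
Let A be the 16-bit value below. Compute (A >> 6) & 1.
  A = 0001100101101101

Bit 6 is the 7th from the right.
  0001100101101101
           ^
That bit is 1.

Answer: 1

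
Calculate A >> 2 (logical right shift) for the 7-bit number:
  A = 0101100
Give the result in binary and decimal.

Logical shift right by 2: drop the bottom 2 bit(s), prepend 2 zero(s) on the left.
  0101100  ->  keep [01011], discard [00], prepend 00
= 0001011

Answer: 0001011 (11)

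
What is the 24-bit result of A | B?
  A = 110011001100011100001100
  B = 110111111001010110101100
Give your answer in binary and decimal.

Apply | to each column (1 where either bit is 1):
  110011001100011100001100
| 110111111001010110101100
--------------------------
  110111111101011110101100

Answer: 110111111101011110101100 (14669740)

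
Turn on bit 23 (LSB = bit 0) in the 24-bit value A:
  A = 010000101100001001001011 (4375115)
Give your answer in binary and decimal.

Mask = 1 << 23 = 100000000000000000000000
Bit 23 of A is 0, so OR-ing with the mask flips it to 1.
  010000101100001001001011
| 100000000000000000000000
--------------------------
  110000101100001001001011

Answer: 110000101100001001001011 (12763723)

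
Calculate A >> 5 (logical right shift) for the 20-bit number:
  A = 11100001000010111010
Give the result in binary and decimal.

Logical shift right by 5: drop the bottom 5 bit(s), prepend 5 zero(s) on the left.
  11100001000010111010  ->  keep [111000010000101], discard [11010], prepend 00000
= 00000111000010000101

Answer: 00000111000010000101 (28805)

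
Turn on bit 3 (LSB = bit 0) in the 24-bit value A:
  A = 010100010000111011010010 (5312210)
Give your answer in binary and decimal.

Mask = 1 << 3 = 000000000000000000001000
Bit 3 of A is 0, so OR-ing with the mask flips it to 1.
  010100010000111011010010
| 000000000000000000001000
--------------------------
  010100010000111011011010

Answer: 010100010000111011011010 (5312218)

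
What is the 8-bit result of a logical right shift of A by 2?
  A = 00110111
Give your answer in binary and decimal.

Logical shift right by 2: drop the bottom 2 bit(s), prepend 2 zero(s) on the left.
  00110111  ->  keep [001101], discard [11], prepend 00
= 00001101

Answer: 00001101 (13)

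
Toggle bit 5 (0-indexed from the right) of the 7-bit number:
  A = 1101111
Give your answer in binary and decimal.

Mask = 1 << 5 = 0100000
Bit 5 of A is 1; XOR with the mask flips it to 0.
  1101111
^ 0100000
---------
  1001111

Answer: 1001111 (79)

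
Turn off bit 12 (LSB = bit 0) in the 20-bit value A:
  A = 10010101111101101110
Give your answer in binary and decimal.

Mask = ~(1 << 12) = 11111110111111111111
Bit 12 of A is 1, so AND-ing with the mask clears it to 0.
  10010101111101101110
& 11111110111111111111
----------------------
  10010100111101101110

Answer: 10010100111101101110 (610158)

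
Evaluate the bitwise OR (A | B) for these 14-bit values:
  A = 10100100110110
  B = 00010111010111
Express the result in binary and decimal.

Apply | to each column (1 where either bit is 1):
  10100100110110
| 00010111010111
----------------
  10110111110111

Answer: 10110111110111 (11767)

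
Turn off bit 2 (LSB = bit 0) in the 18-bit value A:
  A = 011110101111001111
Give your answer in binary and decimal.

Mask = ~(1 << 2) = 111111111111111011
Bit 2 of A is 1, so AND-ing with the mask clears it to 0.
  011110101111001111
& 111111111111111011
--------------------
  011110101111001011

Answer: 011110101111001011 (125899)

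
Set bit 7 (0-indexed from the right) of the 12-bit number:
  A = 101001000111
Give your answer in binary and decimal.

Mask = 1 << 7 = 000010000000
Bit 7 of A is 0, so OR-ing with the mask flips it to 1.
  101001000111
| 000010000000
--------------
  101011000111

Answer: 101011000111 (2759)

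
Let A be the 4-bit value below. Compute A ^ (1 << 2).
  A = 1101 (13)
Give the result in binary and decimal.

Mask = 1 << 2 = 0100
Bit 2 of A is 1; XOR with the mask flips it to 0.
  1101
^ 0100
------
  1001

Answer: 1001 (9)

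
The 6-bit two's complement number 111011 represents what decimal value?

MSB is 1, so the value is negative. Find the magnitude:
1. Invert bits:  000100
2. Add 1:        000101  = 5
3. Apply sign:   -5

Answer: -5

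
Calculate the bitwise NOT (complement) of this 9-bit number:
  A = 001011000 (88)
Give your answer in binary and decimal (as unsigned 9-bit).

Flip each bit (0->1, 1->0):
  001011000
  110100111

Answer: 110100111 (423)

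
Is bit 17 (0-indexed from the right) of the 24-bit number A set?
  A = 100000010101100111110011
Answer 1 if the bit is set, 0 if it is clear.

Bit 17 is the 18th from the right.
  100000010101100111110011
        ^
That bit is 0.

Answer: 0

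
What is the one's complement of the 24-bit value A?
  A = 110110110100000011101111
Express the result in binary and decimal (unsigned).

Flip each bit (0->1, 1->0):
  110110110100000011101111
  001001001011111100010000

Answer: 001001001011111100010000 (2408208)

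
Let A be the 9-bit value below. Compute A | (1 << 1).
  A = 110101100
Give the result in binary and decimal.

Mask = 1 << 1 = 000000010
Bit 1 of A is 0, so OR-ing with the mask flips it to 1.
  110101100
| 000000010
-----------
  110101110

Answer: 110101110 (430)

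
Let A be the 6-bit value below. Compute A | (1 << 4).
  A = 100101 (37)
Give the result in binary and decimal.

Mask = 1 << 4 = 010000
Bit 4 of A is 0, so OR-ing with the mask flips it to 1.
  100101
| 010000
--------
  110101

Answer: 110101 (53)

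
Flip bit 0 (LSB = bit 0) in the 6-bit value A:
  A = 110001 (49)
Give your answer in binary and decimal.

Mask = 1 << 0 = 000001
Bit 0 of A is 1; XOR with the mask flips it to 0.
  110001
^ 000001
--------
  110000

Answer: 110000 (48)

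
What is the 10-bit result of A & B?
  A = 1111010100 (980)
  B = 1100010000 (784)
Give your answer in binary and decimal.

Apply & to each column (1 only where both bits are 1):
  1111010100
& 1100010000
------------
  1100010000

Answer: 1100010000 (784)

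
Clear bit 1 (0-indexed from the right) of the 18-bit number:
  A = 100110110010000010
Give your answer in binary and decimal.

Mask = ~(1 << 1) = 111111111111111101
Bit 1 of A is 1, so AND-ing with the mask clears it to 0.
  100110110010000010
& 111111111111111101
--------------------
  100110110010000000

Answer: 100110110010000000 (158848)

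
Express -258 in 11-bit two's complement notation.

1. Binary of +258:  00100000010
2. Invert bits:     11011111101
3. Add 1:           11011111110

Answer: 11011111110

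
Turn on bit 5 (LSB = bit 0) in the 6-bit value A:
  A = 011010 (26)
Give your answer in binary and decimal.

Mask = 1 << 5 = 100000
Bit 5 of A is 0, so OR-ing with the mask flips it to 1.
  011010
| 100000
--------
  111010

Answer: 111010 (58)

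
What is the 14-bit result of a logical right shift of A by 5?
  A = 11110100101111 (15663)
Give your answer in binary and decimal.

Logical shift right by 5: drop the bottom 5 bit(s), prepend 5 zero(s) on the left.
  11110100101111  ->  keep [111101001], discard [01111], prepend 00000
= 00000111101001

Answer: 00000111101001 (489)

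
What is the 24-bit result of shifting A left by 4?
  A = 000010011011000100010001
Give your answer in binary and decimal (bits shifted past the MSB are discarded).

Shift left by 4: drop the top 4 bit(s), append 4 zero(s) on the right.
  000010011011000100010001  ->  discard [0000], keep [10011011000100010001], append 0000
= 100110110001000100010000

Answer: 100110110001000100010000 (10162448)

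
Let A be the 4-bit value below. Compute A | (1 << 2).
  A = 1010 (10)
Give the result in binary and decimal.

Mask = 1 << 2 = 0100
Bit 2 of A is 0, so OR-ing with the mask flips it to 1.
  1010
| 0100
------
  1110

Answer: 1110 (14)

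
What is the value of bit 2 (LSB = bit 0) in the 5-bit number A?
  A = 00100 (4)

Bit 2 is the 3rd from the right.
  00100
    ^
That bit is 1.

Answer: 1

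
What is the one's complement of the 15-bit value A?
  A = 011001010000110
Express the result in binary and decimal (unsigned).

Flip each bit (0->1, 1->0):
  011001010000110
  100110101111001

Answer: 100110101111001 (19833)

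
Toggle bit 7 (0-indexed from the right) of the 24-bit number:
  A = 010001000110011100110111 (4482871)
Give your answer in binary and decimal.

Mask = 1 << 7 = 000000000000000010000000
Bit 7 of A is 0; XOR with the mask flips it to 1.
  010001000110011100110111
^ 000000000000000010000000
--------------------------
  010001000110011110110111

Answer: 010001000110011110110111 (4482999)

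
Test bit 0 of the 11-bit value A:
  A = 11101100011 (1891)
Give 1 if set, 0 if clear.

Bit 0 is the 1st from the right.
  11101100011
            ^
That bit is 1.

Answer: 1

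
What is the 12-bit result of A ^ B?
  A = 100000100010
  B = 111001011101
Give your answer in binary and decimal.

Apply ^ to each column (1 where bits differ):
  100000100010
^ 111001011101
--------------
  011001111111

Answer: 011001111111 (1663)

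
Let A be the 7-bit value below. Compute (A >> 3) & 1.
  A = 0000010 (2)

Bit 3 is the 4th from the right.
  0000010
     ^
That bit is 0.

Answer: 0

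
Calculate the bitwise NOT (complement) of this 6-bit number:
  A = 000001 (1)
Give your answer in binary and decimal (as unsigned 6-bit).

Flip each bit (0->1, 1->0):
  000001
  111110

Answer: 111110 (62)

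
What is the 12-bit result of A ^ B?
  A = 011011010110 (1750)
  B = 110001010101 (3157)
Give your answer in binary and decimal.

Apply ^ to each column (1 where bits differ):
  011011010110
^ 110001010101
--------------
  101010000011

Answer: 101010000011 (2691)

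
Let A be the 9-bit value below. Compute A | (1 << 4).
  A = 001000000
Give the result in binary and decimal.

Mask = 1 << 4 = 000010000
Bit 4 of A is 0, so OR-ing with the mask flips it to 1.
  001000000
| 000010000
-----------
  001010000

Answer: 001010000 (80)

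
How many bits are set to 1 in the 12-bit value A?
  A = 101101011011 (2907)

101101011011
1-bits at positions (from bit 0 = LSB): 0, 1, 3, 4, 6, 8, 9, 11
Count = 8

Answer: 8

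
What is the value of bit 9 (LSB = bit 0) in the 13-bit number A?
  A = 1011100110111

Bit 9 is the 10th from the right.
  1011100110111
     ^
That bit is 1.

Answer: 1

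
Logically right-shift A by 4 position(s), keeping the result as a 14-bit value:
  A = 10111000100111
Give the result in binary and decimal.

Logical shift right by 4: drop the bottom 4 bit(s), prepend 4 zero(s) on the left.
  10111000100111  ->  keep [1011100010], discard [0111], prepend 0000
= 00001011100010

Answer: 00001011100010 (738)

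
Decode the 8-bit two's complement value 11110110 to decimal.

MSB is 1, so the value is negative. Find the magnitude:
1. Invert bits:  00001001
2. Add 1:        00001010  = 10
3. Apply sign:   -10

Answer: -10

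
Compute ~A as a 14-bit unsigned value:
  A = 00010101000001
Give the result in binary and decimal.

Flip each bit (0->1, 1->0):
  00010101000001
  11101010111110

Answer: 11101010111110 (15038)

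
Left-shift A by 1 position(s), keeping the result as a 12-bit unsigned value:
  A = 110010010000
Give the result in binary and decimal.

Shift left by 1: drop the top 1 bit(s), append 1 zero(s) on the right.
  110010010000  ->  discard [1], keep [10010010000], append 0
= 100100100000

Answer: 100100100000 (2336)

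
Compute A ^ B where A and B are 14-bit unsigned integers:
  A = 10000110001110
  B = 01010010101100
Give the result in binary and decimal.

Apply ^ to each column (1 where bits differ):
  10000110001110
^ 01010010101100
----------------
  11010100100010

Answer: 11010100100010 (13602)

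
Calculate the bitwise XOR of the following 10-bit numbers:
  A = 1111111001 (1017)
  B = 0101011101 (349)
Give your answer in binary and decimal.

Apply ^ to each column (1 where bits differ):
  1111111001
^ 0101011101
------------
  1010100100

Answer: 1010100100 (676)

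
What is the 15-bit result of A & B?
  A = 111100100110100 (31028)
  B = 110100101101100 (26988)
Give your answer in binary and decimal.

Apply & to each column (1 only where both bits are 1):
  111100100110100
& 110100101101100
-----------------
  110100100100100

Answer: 110100100100100 (26916)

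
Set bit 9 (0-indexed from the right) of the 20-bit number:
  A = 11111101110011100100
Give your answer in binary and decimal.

Mask = 1 << 9 = 00000000001000000000
Bit 9 of A is 0, so OR-ing with the mask flips it to 1.
  11111101110011100100
| 00000000001000000000
----------------------
  11111101111011100100

Answer: 11111101111011100100 (1040100)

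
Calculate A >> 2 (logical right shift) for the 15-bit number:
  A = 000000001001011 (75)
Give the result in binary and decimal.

Logical shift right by 2: drop the bottom 2 bit(s), prepend 2 zero(s) on the left.
  000000001001011  ->  keep [0000000010010], discard [11], prepend 00
= 000000000010010

Answer: 000000000010010 (18)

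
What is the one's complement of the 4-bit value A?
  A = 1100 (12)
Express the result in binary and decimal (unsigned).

Flip each bit (0->1, 1->0):
  1100
  0011

Answer: 0011 (3)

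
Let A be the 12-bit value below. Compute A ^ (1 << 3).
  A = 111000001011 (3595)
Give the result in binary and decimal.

Mask = 1 << 3 = 000000001000
Bit 3 of A is 1; XOR with the mask flips it to 0.
  111000001011
^ 000000001000
--------------
  111000000011

Answer: 111000000011 (3587)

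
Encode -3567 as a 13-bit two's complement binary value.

1. Binary of +3567:  0110111101111
2. Invert bits:     1001000010000
3. Add 1:           1001000010001

Answer: 1001000010001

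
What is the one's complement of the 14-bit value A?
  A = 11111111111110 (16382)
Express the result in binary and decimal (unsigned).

Flip each bit (0->1, 1->0):
  11111111111110
  00000000000001

Answer: 00000000000001 (1)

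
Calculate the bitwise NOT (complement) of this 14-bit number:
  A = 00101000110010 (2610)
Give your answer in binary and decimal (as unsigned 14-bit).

Flip each bit (0->1, 1->0):
  00101000110010
  11010111001101

Answer: 11010111001101 (13773)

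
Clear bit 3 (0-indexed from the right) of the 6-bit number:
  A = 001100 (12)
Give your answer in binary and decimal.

Mask = ~(1 << 3) = 110111
Bit 3 of A is 1, so AND-ing with the mask clears it to 0.
  001100
& 110111
--------
  000100

Answer: 000100 (4)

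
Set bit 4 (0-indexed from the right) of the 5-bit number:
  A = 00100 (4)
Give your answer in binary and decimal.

Mask = 1 << 4 = 10000
Bit 4 of A is 0, so OR-ing with the mask flips it to 1.
  00100
| 10000
-------
  10100

Answer: 10100 (20)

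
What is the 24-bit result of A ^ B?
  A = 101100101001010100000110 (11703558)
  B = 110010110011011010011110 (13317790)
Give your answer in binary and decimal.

Apply ^ to each column (1 where bits differ):
  101100101001010100000110
^ 110010110011011010011110
--------------------------
  011110011010001110011000

Answer: 011110011010001110011000 (7971736)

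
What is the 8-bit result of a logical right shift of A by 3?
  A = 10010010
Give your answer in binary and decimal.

Logical shift right by 3: drop the bottom 3 bit(s), prepend 3 zero(s) on the left.
  10010010  ->  keep [10010], discard [010], prepend 000
= 00010010

Answer: 00010010 (18)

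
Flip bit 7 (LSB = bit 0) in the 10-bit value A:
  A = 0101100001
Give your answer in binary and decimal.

Mask = 1 << 7 = 0010000000
Bit 7 of A is 0; XOR with the mask flips it to 1.
  0101100001
^ 0010000000
------------
  0111100001

Answer: 0111100001 (481)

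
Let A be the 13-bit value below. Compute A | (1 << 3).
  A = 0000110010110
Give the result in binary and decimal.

Mask = 1 << 3 = 0000000001000
Bit 3 of A is 0, so OR-ing with the mask flips it to 1.
  0000110010110
| 0000000001000
---------------
  0000110011110

Answer: 0000110011110 (414)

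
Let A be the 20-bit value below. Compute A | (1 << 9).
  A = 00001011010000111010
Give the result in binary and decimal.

Mask = 1 << 9 = 00000000001000000000
Bit 9 of A is 0, so OR-ing with the mask flips it to 1.
  00001011010000111010
| 00000000001000000000
----------------------
  00001011011000111010

Answer: 00001011011000111010 (46650)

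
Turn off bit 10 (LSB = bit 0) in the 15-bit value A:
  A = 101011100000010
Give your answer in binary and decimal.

Mask = ~(1 << 10) = 111101111111111
Bit 10 of A is 1, so AND-ing with the mask clears it to 0.
  101011100000010
& 111101111111111
-----------------
  101001100000010

Answer: 101001100000010 (21250)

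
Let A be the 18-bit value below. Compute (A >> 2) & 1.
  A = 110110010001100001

Bit 2 is the 3rd from the right.
  110110010001100001
                 ^
That bit is 0.

Answer: 0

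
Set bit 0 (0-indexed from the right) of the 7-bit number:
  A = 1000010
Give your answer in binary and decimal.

Mask = 1 << 0 = 0000001
Bit 0 of A is 0, so OR-ing with the mask flips it to 1.
  1000010
| 0000001
---------
  1000011

Answer: 1000011 (67)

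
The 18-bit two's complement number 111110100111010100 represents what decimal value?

MSB is 1, so the value is negative. Find the magnitude:
1. Invert bits:  000001011000101011
2. Add 1:        000001011000101100  = 5676
3. Apply sign:   -5676

Answer: -5676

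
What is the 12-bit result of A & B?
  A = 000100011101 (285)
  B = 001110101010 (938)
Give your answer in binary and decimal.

Apply & to each column (1 only where both bits are 1):
  000100011101
& 001110101010
--------------
  000100001000

Answer: 000100001000 (264)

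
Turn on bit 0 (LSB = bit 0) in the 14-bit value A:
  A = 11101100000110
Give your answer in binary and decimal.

Mask = 1 << 0 = 00000000000001
Bit 0 of A is 0, so OR-ing with the mask flips it to 1.
  11101100000110
| 00000000000001
----------------
  11101100000111

Answer: 11101100000111 (15111)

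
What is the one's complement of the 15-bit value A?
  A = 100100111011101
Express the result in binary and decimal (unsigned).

Flip each bit (0->1, 1->0):
  100100111011101
  011011000100010

Answer: 011011000100010 (13858)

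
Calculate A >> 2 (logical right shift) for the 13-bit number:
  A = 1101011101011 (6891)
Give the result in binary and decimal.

Logical shift right by 2: drop the bottom 2 bit(s), prepend 2 zero(s) on the left.
  1101011101011  ->  keep [11010111010], discard [11], prepend 00
= 0011010111010

Answer: 0011010111010 (1722)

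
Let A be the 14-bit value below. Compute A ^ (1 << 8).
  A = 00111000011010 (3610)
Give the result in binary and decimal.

Mask = 1 << 8 = 00000100000000
Bit 8 of A is 0; XOR with the mask flips it to 1.
  00111000011010
^ 00000100000000
----------------
  00111100011010

Answer: 00111100011010 (3866)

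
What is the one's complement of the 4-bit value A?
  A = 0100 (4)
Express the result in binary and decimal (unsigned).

Flip each bit (0->1, 1->0):
  0100
  1011

Answer: 1011 (11)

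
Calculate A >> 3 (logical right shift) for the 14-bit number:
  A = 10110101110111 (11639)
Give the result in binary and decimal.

Logical shift right by 3: drop the bottom 3 bit(s), prepend 3 zero(s) on the left.
  10110101110111  ->  keep [10110101110], discard [111], prepend 000
= 00010110101110

Answer: 00010110101110 (1454)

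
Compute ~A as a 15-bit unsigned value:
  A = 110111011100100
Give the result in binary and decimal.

Flip each bit (0->1, 1->0):
  110111011100100
  001000100011011

Answer: 001000100011011 (4379)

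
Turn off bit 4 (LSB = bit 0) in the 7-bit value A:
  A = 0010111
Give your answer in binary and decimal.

Mask = ~(1 << 4) = 1101111
Bit 4 of A is 1, so AND-ing with the mask clears it to 0.
  0010111
& 1101111
---------
  0000111

Answer: 0000111 (7)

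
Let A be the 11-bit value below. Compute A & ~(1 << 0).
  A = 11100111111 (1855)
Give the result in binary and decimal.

Mask = ~(1 << 0) = 11111111110
Bit 0 of A is 1, so AND-ing with the mask clears it to 0.
  11100111111
& 11111111110
-------------
  11100111110

Answer: 11100111110 (1854)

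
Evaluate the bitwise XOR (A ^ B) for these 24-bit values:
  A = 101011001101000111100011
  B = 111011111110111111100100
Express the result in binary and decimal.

Apply ^ to each column (1 where bits differ):
  101011001101000111100011
^ 111011111110111111100100
--------------------------
  010000110011111000000111

Answer: 010000110011111000000111 (4406791)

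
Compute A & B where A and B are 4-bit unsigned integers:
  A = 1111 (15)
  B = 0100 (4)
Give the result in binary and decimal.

Apply & to each column (1 only where both bits are 1):
  1111
& 0100
------
  0100

Answer: 0100 (4)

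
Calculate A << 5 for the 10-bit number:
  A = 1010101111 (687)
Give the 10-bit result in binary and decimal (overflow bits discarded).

Shift left by 5: drop the top 5 bit(s), append 5 zero(s) on the right.
  1010101111  ->  discard [10101], keep [01111], append 00000
= 0111100000

Answer: 0111100000 (480)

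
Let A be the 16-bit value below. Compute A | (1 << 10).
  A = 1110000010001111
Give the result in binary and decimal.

Mask = 1 << 10 = 0000010000000000
Bit 10 of A is 0, so OR-ing with the mask flips it to 1.
  1110000010001111
| 0000010000000000
------------------
  1110010010001111

Answer: 1110010010001111 (58511)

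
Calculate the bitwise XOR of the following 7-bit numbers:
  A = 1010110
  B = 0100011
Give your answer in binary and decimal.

Apply ^ to each column (1 where bits differ):
  1010110
^ 0100011
---------
  1110101

Answer: 1110101 (117)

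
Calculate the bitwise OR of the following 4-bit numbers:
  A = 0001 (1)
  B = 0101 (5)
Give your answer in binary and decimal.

Apply | to each column (1 where either bit is 1):
  0001
| 0101
------
  0101

Answer: 0101 (5)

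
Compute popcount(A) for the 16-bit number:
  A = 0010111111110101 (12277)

0010111111110101
1-bits at positions (from bit 0 = LSB): 0, 2, 4, 5, 6, 7, 8, 9, 10, 11, 13
Count = 11

Answer: 11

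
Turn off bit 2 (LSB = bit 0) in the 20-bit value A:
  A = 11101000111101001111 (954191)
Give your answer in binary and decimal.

Mask = ~(1 << 2) = 11111111111111111011
Bit 2 of A is 1, so AND-ing with the mask clears it to 0.
  11101000111101001111
& 11111111111111111011
----------------------
  11101000111101001011

Answer: 11101000111101001011 (954187)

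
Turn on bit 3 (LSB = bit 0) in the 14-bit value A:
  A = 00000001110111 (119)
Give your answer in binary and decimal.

Mask = 1 << 3 = 00000000001000
Bit 3 of A is 0, so OR-ing with the mask flips it to 1.
  00000001110111
| 00000000001000
----------------
  00000001111111

Answer: 00000001111111 (127)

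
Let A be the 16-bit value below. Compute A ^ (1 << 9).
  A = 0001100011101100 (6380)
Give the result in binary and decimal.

Mask = 1 << 9 = 0000001000000000
Bit 9 of A is 0; XOR with the mask flips it to 1.
  0001100011101100
^ 0000001000000000
------------------
  0001101011101100

Answer: 0001101011101100 (6892)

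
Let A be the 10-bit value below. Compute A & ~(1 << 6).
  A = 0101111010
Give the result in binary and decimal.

Mask = ~(1 << 6) = 1110111111
Bit 6 of A is 1, so AND-ing with the mask clears it to 0.
  0101111010
& 1110111111
------------
  0100111010

Answer: 0100111010 (314)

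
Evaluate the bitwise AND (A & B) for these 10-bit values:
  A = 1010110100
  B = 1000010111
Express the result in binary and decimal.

Apply & to each column (1 only where both bits are 1):
  1010110100
& 1000010111
------------
  1000010100

Answer: 1000010100 (532)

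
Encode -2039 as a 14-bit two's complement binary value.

1. Binary of +2039:  00011111110111
2. Invert bits:     11100000001000
3. Add 1:           11100000001001

Answer: 11100000001001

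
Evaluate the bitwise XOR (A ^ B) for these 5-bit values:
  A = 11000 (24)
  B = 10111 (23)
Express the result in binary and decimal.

Apply ^ to each column (1 where bits differ):
  11000
^ 10111
-------
  01111

Answer: 01111 (15)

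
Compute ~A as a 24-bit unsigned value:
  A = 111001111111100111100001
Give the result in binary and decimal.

Flip each bit (0->1, 1->0):
  111001111111100111100001
  000110000000011000011110

Answer: 000110000000011000011110 (1574430)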